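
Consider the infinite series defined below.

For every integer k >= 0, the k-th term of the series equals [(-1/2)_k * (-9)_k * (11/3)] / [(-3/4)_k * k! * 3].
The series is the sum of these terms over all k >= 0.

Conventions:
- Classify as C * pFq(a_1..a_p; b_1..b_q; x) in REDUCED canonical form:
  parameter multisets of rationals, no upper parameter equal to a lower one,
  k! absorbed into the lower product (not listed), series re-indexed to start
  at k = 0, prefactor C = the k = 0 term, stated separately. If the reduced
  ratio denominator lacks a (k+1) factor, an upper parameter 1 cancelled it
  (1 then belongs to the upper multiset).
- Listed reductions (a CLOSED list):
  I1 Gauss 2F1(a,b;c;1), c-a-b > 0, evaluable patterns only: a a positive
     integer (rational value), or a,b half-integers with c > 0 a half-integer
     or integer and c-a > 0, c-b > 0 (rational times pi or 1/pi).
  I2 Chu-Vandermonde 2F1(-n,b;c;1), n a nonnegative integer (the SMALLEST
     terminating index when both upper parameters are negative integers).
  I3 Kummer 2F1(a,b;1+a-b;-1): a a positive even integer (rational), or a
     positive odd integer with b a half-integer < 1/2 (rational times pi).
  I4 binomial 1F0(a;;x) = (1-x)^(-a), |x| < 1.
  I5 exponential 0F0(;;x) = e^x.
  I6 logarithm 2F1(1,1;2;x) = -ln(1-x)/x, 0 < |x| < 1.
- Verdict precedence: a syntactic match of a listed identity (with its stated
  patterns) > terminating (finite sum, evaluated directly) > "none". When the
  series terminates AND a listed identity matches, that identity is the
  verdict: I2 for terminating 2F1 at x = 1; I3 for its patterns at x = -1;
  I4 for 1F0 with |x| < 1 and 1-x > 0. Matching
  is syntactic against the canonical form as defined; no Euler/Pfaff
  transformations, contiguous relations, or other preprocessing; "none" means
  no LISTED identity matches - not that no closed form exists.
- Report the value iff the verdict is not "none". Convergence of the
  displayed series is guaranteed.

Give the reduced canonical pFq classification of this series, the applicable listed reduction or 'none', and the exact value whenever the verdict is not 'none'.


x = 1 here; the reduced form reads 2F1, upper {-9, -1/2}, lower {-3/4}, C = 11/9. Verdict: this is Chu-Vandermonde (I2) (terminating 2F1 at x = 1 with n = 9, b = -1/2, c = -3/4). Its exact value is 1639187/480675.

The tell: from the first term 11/9: the constant factors (C = 11/9, x = 1) combine into one prefactor.
Step ratio: r(k) = 1 * (k-9) (k-1/2) / [(k-3/4) (k+1)] - rational; roots negated = parameters, x = 1, C = 11/9.


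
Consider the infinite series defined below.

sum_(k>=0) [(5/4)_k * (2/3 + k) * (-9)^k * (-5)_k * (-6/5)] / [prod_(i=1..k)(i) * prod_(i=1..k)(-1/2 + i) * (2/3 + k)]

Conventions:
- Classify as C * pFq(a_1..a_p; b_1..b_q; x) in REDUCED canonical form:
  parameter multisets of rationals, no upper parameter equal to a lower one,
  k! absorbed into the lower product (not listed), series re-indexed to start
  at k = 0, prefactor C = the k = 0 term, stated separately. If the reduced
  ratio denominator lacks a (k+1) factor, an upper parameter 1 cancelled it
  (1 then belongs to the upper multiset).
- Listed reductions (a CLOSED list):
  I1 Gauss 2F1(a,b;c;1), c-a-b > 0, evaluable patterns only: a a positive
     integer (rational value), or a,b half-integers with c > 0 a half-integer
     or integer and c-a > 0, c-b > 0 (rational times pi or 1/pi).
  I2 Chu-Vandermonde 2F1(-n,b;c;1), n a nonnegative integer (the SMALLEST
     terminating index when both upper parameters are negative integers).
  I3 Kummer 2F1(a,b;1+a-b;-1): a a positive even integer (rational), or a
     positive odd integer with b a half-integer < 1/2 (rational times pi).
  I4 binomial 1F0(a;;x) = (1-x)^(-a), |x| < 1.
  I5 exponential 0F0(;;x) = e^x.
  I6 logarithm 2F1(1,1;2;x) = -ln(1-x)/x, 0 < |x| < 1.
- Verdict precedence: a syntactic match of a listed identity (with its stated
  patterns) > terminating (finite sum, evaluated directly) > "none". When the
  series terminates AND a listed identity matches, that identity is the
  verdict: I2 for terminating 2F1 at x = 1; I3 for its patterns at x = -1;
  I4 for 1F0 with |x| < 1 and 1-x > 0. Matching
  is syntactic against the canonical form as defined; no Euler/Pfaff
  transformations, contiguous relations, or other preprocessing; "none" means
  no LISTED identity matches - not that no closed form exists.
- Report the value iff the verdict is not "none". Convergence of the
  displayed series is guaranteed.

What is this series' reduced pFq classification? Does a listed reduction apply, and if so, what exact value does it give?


Canonical form: C = -6/5 times 2F1 with upper {-5, 5/4}, lower {1/2}, x = -9. Verdict: terminating - upper -5 stops the sum at k = 5; the 6 terms are added exactly. Its exact value is -430544211/560.

Structural cue: t_0 being -6/5, k + 2/3 divides numerator and denominator alike; C = -6/5 after cancelling.
Adjacent-term ratio: r(k) = (-9) * (k-5) (k+5/4) / [(k+1/2) (k+1)] - poly over poly, x = (-9) from leading terms; C = -6/5 at k = 0.


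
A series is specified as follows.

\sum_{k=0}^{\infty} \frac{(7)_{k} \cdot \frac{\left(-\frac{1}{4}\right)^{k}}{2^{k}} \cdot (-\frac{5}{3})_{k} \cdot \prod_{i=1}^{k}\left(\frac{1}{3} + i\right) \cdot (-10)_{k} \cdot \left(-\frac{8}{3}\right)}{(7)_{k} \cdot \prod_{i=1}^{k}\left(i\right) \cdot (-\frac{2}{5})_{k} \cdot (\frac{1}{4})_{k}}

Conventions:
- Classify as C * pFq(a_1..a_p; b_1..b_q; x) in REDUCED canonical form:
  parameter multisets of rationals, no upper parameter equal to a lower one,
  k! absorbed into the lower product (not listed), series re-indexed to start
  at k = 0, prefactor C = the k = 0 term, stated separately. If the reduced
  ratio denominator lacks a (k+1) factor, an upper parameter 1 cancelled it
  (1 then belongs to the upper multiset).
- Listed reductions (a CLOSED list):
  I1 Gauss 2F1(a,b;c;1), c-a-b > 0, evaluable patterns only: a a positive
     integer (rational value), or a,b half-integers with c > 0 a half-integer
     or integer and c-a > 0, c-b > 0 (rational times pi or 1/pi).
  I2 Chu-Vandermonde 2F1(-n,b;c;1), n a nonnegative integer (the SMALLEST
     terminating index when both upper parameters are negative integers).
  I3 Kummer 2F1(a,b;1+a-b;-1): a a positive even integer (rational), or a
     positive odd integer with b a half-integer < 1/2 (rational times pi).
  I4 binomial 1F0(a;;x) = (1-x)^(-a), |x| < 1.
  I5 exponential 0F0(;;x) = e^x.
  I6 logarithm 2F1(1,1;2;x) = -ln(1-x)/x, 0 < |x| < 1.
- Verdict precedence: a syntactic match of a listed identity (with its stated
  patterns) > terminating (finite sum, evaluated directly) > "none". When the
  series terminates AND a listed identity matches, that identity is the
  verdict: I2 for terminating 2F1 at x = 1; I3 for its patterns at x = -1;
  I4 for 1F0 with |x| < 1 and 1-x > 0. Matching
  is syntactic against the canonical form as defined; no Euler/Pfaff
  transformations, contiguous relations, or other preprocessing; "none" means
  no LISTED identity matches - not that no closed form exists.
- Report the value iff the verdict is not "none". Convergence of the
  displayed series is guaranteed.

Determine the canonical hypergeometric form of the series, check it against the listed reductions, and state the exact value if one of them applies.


The series (x = -\frac{1}{8}) is 3F2: upper {-10, -\frac{5}{3}, \frac{4}{3}}, lower {-\frac{2}{5}, \frac{1}{4}}, prefactor -\frac{8}{3}. Verdict: terminating - upper parameter -10 makes this a finite sum (last index 10), evaluated exactly. Sum: \frac{3554784956932842581194484}{177050582231979121975881}.

Key observation: t_0 = -\frac{8}{3} here, and the parameter 7 appears in both the upper and lower lists and cancels.
Ratio: r(k) = -\frac{1}{8} * (k-10) (k-\frac{5}{3}) (k+\frac{4}{3}) / [(k-\frac{2}{5}) (k+\frac{1}{4}) (k+1)] - poly over poly, x = -\frac{1}{8} from leading terms; C = -\frac{8}{3} at k = 0.


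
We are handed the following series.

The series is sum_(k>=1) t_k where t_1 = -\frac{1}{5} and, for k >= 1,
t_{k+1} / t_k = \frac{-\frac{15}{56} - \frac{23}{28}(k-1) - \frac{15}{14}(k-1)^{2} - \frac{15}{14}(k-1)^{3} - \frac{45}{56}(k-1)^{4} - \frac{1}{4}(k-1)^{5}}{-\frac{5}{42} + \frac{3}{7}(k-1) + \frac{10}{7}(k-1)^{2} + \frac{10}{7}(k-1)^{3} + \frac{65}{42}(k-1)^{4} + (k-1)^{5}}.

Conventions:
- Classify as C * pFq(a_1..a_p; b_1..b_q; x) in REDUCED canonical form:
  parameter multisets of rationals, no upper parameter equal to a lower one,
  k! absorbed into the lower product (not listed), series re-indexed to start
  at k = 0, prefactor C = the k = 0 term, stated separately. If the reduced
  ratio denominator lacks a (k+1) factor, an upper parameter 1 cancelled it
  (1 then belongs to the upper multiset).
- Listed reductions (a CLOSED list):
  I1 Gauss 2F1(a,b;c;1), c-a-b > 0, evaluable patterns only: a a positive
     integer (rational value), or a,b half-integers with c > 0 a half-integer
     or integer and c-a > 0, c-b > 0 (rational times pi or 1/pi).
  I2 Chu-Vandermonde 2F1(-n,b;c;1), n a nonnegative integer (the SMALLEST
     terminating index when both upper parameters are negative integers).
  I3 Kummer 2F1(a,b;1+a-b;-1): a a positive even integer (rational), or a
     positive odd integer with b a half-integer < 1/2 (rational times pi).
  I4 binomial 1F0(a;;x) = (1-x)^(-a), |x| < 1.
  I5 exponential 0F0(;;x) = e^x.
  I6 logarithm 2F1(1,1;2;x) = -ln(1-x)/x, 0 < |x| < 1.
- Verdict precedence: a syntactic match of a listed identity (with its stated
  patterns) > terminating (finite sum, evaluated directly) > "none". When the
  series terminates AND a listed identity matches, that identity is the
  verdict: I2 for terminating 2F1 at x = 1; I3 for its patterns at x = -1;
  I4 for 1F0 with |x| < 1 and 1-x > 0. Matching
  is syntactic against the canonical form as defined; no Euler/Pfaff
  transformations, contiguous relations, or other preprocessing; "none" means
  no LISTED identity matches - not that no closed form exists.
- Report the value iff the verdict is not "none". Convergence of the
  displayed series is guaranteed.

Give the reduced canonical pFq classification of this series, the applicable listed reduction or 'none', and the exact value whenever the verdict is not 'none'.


Classification (C = -\frac{1}{5}): 2F1 with upper {1, \frac{3}{2}}, lower {-\frac{1}{6}}, argument x = -\frac{1}{4}. Verdict: none. Every listed pattern misses the 2F1 form at -\frac{1}{4}, upper {1, \frac{3}{2}}.

Key observation: with t_0 = -\frac{1}{5}, the ratio is unreduced: k^2 + 1 divides both sides (C = -1/5, x = -1/4).
Consecutive-term ratio: r(k) = -\frac{1}{4} * (k+1) (k+\frac{3}{2}) / [(k-\frac{1}{6}) (k+1)] - rational; roots negated = parameters, x = -\frac{1}{4}, C = -\frac{1}{5}.


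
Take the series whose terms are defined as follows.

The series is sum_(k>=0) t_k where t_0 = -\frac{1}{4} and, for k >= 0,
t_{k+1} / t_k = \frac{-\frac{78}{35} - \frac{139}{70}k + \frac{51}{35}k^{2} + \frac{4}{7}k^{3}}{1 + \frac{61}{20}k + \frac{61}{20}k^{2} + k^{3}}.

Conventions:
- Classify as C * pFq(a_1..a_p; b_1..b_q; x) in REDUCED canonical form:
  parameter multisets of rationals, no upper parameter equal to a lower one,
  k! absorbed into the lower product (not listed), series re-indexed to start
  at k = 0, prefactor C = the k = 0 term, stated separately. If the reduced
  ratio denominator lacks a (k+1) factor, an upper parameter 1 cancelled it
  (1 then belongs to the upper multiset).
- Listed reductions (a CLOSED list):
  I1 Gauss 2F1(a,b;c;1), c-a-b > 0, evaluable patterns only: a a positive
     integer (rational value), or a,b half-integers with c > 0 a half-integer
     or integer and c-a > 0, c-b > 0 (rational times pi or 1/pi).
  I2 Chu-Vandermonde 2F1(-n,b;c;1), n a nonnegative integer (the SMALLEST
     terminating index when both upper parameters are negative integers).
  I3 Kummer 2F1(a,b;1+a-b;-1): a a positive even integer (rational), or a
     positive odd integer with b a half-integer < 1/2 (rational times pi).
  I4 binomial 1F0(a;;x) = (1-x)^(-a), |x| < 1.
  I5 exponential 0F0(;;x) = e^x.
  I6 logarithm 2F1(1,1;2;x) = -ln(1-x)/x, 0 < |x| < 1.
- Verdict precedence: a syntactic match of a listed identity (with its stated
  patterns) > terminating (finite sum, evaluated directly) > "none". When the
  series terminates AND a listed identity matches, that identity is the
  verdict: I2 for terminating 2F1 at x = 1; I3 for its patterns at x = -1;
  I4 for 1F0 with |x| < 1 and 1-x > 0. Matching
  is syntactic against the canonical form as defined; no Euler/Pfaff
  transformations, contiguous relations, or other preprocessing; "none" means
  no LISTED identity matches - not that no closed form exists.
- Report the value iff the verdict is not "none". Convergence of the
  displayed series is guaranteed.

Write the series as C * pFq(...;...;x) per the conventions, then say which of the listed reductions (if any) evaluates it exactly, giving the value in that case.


Canonical form: C = -\frac{1}{4} times 2F1 with upper {-\frac{3}{2}, \frac{13}{4}}, lower {\frac{5}{4}}, x = \frac{4}{7}. Verdict: none - this 2F1 at x = \frac{4}{7} matches no listed pattern, and upper {-\frac{3}{2}, \frac{13}{4}} holds no stopper.

Key step: from the first term -\frac{1}{4}: the expanded ratio factors over Q; prefactor -1/4, roots give parameters.
Adjacent-term ratio: r(k) = \frac{4}{7} * (k-\frac{3}{2}) (k+\frac{13}{4}) / [(k+\frac{5}{4}) (k+1)] ; factor over Q: parameters, x = \frac{4}{7}, and C = -\frac{1}{4}.


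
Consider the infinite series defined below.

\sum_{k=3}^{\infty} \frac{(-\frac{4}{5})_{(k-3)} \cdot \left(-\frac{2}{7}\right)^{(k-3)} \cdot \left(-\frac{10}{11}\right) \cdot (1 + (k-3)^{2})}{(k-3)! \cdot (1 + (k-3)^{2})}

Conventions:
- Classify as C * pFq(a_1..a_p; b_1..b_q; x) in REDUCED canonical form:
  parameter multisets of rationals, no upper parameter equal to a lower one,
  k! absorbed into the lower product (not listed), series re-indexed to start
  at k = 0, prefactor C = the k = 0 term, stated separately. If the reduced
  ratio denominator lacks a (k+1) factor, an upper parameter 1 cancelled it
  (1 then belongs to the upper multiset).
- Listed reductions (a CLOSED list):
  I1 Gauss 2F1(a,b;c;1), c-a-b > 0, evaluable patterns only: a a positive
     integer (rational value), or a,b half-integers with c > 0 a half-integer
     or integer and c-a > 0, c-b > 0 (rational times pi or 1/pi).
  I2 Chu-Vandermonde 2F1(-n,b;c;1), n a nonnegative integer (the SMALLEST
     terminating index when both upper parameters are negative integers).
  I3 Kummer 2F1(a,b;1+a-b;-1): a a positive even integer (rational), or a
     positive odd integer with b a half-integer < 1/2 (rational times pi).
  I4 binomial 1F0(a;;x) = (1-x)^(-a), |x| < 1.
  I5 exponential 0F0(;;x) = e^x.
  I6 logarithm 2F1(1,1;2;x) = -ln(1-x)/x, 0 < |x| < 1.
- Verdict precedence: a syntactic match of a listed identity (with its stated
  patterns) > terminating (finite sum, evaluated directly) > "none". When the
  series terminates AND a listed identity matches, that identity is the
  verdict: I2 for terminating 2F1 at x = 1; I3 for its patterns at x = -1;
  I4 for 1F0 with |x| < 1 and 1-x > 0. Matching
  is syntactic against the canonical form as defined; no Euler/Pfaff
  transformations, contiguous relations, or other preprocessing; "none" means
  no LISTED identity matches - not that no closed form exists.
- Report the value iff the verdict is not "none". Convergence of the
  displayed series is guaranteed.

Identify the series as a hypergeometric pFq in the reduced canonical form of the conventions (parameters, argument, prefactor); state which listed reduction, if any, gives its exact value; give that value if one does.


x = -\frac{2}{7} here; the reduced form reads 1F0, upper {-\frac{4}{5}}, lower {-}, C = -\frac{10}{11}. Verdict (x = -\frac{2}{7}): the I4 binomial reduction applies (the 1F0 binomial series: exponent 4/5, x = -\frac{2}{7}). Its exact value is \left(-\frac{10}{11}\right) \cdot \left(\frac{9}{7}\right)^{\frac{4}{5}}.

First insight: t_0 = -\frac{10}{11} here, and k^2 + 1 divides numerator and denominator alike; prefactor -10/11 after cancelling.
Term ratio: r(k) = -\frac{2}{7} * (k-\frac{4}{5}) / [(k+1)] ; factor over Q: parameters, x = -\frac{2}{7}, and C = -\frac{10}{11}.


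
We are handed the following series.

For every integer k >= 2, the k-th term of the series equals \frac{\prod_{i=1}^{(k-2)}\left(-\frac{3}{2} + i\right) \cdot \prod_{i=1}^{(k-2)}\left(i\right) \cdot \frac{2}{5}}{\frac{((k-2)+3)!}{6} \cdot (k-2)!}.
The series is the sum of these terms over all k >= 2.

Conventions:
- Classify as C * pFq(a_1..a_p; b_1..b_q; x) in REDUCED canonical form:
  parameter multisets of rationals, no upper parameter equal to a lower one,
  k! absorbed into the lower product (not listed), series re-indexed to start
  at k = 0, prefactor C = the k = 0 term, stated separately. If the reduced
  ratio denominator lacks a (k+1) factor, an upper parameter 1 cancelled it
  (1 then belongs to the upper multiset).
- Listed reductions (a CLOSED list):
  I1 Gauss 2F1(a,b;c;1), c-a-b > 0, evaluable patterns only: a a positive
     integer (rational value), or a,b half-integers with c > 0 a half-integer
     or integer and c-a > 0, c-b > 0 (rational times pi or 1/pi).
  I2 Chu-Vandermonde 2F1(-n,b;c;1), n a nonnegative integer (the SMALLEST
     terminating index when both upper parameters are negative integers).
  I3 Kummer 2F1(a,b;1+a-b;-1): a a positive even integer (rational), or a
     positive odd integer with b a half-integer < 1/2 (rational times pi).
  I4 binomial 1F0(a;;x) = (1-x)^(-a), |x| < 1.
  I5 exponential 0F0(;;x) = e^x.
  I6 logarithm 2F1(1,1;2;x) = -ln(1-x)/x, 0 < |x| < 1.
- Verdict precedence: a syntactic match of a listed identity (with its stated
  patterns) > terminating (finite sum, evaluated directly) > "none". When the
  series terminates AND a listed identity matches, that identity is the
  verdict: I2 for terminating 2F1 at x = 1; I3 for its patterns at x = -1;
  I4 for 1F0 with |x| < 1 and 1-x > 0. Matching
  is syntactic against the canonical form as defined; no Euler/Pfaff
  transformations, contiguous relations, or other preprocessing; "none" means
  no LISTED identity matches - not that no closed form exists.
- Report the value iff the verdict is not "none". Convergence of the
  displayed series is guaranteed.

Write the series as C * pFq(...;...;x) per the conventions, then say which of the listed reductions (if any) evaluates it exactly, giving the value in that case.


Classification (C = \frac{2}{5}): 2F1 with upper {-\frac{1}{2}, 1}, lower {4}, argument x = 1. Verdict: this is the Gauss summation I1 (x = 1: the Gamma ratio telescopes since c-a-b = 7/2 > 0 and a = 1 in Z>0). Sum: \frac{12}{35}.

Structural cue: t_0 = \frac{2}{5} here, and the denominator's factorial ratio (C = 2/5) is a lower Pochhammer.
Ratio: r(k) = 1 * (k-\frac{1}{2}) (k+1) / [(k+4) (k+1)] ; factor over Q: parameters, x = 1, and C = \frac{2}{5}.


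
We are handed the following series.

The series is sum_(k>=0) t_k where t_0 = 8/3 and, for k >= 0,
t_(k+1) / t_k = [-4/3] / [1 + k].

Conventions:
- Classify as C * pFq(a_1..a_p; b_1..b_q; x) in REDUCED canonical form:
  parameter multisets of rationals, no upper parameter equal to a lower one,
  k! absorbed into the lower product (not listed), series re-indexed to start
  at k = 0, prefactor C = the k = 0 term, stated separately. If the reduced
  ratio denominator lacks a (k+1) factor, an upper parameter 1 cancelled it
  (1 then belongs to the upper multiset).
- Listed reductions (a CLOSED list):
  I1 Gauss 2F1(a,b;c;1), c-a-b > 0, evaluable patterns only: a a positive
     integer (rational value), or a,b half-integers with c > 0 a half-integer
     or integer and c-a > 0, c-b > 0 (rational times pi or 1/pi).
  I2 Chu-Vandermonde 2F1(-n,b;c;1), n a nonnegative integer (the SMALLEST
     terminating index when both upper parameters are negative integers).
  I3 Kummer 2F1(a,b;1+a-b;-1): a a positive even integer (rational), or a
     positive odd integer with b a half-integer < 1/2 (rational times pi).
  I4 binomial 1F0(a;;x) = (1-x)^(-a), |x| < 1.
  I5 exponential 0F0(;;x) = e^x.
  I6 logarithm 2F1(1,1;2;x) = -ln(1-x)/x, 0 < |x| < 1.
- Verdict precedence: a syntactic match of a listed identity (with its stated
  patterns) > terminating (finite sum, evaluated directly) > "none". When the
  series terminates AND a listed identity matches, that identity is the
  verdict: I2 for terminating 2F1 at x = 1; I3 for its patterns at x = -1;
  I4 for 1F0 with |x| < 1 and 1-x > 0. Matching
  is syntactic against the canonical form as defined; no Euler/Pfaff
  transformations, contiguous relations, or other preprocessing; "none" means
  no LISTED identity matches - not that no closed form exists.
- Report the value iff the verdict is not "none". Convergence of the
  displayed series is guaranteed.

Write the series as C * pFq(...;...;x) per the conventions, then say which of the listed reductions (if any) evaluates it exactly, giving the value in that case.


x = -4/3 here; the reduced form reads 0F0, upper {-}, lower {-}, C = 8/3. Verdict (x = -4/3): the exponential series (I5) applies (the 0F0 exponential series at x = -4/3). Its exact value is (8/3) * e^(-4/3).

Structural cue: x = (-4/3) and roots of the ratio polynomials (C = 8/3, x = -4/3) are the negated parameters.
Adjacent-term ratio: r(k) = (-4/3) * 1 / [(k+1)] - rational in k. x = (-4/3); t_0 = 8/3; negate the roots.


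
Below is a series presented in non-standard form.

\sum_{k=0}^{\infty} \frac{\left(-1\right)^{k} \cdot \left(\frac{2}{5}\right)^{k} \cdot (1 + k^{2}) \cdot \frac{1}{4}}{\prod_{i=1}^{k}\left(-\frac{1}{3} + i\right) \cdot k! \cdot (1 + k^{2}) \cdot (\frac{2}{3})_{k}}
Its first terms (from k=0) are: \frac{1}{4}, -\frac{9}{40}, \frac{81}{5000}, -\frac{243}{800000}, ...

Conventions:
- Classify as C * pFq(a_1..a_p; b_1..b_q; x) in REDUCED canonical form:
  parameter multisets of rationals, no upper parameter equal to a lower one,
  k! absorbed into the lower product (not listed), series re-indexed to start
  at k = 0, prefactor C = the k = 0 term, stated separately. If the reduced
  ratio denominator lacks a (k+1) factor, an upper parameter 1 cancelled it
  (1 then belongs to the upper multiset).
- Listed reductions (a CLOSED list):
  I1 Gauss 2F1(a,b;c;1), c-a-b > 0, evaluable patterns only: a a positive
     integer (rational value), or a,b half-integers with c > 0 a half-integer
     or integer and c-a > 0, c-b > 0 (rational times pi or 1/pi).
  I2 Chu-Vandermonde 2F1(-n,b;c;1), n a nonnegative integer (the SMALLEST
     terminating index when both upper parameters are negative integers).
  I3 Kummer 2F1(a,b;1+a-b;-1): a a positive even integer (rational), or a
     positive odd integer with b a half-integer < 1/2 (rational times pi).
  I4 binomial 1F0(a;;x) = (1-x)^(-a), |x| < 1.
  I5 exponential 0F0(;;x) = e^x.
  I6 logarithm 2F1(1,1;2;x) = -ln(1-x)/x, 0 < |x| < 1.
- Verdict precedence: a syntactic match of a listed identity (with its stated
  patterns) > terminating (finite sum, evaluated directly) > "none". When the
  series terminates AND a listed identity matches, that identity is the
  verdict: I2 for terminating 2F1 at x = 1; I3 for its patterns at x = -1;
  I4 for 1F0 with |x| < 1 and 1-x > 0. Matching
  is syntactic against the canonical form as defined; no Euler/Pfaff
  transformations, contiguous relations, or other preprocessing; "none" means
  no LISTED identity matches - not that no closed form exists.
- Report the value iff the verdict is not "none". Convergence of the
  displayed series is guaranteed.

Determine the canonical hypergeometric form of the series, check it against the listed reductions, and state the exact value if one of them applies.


Classification (C = \frac{1}{4}): 0F2 with upper {-}, lower {\frac{2}{3}, \frac{2}{3}}, argument x = -\frac{2}{5}. Verdict: none. Every listed pattern misses the 0F2 form at -\frac{2}{5}, upper {-}.

Structural cue: t_0 being \frac{1}{4}, the lower running product (C = 1/4, x = -2/5) is a rising factorial.
Consecutive-term ratio: r(k) = -\frac{2}{5} * 1 / [(k+\frac{2}{3}) (k+\frac{2}{3}) (k+1)] ; factor over Q: parameters, x = -\frac{2}{5}, and C = \frac{1}{4}.


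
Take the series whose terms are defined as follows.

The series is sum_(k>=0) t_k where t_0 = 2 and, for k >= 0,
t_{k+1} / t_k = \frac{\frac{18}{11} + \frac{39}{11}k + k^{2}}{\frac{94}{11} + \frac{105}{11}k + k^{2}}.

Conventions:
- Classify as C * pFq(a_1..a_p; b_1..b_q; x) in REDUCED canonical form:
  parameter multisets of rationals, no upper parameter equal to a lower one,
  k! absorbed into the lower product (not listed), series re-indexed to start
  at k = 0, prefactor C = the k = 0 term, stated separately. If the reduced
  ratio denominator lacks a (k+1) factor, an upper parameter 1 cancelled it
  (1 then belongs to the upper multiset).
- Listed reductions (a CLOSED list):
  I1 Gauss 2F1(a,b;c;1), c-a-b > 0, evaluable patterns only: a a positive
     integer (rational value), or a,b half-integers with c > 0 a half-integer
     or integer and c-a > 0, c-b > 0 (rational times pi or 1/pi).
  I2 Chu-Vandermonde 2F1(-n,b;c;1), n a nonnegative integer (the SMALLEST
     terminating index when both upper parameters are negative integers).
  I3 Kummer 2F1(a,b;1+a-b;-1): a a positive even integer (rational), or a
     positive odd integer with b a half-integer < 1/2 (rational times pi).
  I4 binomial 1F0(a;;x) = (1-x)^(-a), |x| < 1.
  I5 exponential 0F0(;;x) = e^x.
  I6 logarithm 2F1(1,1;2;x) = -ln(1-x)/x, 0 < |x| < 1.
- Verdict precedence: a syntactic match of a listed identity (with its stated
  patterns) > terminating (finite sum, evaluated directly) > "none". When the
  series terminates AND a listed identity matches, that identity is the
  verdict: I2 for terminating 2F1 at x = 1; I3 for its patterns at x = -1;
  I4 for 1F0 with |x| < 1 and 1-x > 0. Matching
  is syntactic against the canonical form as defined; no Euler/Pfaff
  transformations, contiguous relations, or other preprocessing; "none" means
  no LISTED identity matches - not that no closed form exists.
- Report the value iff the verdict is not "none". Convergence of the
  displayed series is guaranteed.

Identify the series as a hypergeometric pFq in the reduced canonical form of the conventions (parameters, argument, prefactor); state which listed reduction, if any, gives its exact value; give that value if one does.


This is 2 * 2F1(\frac{6}{11}, 3; \frac{94}{11}; 1) in reduced canonical form. Verdict at x = 1: the Gauss summation I1 matches (x = 1: the Gamma ratio telescopes since c-a-b = 5 > 0 and a = 3 in Z>0). Its exact value is \frac{121512}{46585}.

First insight: x = 1 and factor the ratio over Q (C = 2): negated roots = parameters.
Ratio: r(k) = 1 * (k+\frac{6}{11}) (k+3) / [(k+\frac{94}{11}) (k+1)] - poly over poly, x = 1 from leading terms; C = 2 at k = 0.


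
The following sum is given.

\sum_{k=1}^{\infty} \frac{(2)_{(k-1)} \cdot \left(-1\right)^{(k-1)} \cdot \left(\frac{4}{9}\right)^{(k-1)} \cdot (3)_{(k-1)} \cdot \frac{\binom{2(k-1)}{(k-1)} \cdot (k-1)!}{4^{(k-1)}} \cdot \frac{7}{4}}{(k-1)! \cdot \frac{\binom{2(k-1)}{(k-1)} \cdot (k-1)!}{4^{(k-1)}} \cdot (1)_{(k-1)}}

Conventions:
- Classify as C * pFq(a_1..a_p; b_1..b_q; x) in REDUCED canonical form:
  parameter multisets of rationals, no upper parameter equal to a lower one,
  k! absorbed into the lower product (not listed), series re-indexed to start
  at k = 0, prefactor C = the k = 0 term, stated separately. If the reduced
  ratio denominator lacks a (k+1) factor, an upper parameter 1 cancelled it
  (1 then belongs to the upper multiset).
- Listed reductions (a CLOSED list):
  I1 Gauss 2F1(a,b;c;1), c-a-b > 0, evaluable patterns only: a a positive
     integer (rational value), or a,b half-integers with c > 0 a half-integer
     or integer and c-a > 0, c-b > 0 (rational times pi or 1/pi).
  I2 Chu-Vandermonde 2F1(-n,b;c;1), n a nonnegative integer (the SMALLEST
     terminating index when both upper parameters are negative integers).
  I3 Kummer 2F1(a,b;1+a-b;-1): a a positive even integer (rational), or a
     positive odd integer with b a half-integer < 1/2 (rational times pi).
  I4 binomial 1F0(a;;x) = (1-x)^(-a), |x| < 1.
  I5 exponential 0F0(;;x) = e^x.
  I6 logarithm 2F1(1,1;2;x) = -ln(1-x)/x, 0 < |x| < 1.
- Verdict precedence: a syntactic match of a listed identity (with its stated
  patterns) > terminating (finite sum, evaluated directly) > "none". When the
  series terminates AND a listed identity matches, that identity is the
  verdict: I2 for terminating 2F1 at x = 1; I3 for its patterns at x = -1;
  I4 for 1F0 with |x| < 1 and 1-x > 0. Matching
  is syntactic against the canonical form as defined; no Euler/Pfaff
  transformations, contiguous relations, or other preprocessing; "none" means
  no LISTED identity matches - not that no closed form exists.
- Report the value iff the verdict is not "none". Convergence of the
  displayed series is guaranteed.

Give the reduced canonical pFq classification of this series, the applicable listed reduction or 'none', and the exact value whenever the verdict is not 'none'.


The tell: with t_0 = \frac{7}{4}, C(2k,k) (prefactor 7/4) equals 4^k (1/2)_k / k!.
Step ratio: r(k) = -\frac{4}{9} * (k+2) (k+3) / [(k+1) (k+1)] - rational in k, leading ratio -\frac{4}{9}; with t_0 = \frac{7}{4}, classification follows.

At argument -\frac{4}{9}: a 2F1 with upper {2, 3}, lower {1}, scaled by C = \frac{7}{4}. Verdict: none. No listed pattern accepts 2F1(2, 3; 1; -\frac{4}{9}).


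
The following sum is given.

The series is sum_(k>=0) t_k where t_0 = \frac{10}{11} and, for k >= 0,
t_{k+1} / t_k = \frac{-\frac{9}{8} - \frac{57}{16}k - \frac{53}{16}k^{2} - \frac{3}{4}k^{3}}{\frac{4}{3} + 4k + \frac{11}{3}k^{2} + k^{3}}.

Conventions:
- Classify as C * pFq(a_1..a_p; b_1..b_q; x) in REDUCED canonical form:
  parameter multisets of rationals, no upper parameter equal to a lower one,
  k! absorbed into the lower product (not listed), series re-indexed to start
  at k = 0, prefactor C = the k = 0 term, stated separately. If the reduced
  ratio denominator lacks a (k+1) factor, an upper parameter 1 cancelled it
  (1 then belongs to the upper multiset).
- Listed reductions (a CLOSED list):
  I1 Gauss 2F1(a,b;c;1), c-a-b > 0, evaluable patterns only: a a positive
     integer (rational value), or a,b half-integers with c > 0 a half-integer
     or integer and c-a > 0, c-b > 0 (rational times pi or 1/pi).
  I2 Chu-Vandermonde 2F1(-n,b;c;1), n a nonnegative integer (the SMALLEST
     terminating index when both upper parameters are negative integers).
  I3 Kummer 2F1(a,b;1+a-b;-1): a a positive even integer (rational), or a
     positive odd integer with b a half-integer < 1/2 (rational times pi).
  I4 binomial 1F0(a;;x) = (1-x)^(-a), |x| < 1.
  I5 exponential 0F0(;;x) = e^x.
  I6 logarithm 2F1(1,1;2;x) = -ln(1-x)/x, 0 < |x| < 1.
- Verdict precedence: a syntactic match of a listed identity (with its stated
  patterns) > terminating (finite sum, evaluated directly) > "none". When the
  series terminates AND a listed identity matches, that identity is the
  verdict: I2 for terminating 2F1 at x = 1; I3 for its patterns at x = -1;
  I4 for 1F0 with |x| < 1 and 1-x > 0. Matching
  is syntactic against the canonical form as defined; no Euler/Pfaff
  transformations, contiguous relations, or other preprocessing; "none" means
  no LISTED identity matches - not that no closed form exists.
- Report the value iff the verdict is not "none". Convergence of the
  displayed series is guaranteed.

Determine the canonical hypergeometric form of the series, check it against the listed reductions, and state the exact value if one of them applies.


At argument -\frac{3}{4}: a 2F1 with upper {\frac{3}{4}, 3}, lower {2}, scaled by C = \frac{10}{11}. Verdict: none here - no I1-I6 shape fits x = -\frac{3}{4} with lower {2}.

Key observation: t_0 = \frac{10}{11} here, and cancel k + 2/3 from the displayed ratio first; then prefactor 10/11.
Term ratio: r(k) = -\frac{3}{4} * (k+\frac{3}{4}) (k+3) / [(k+2) (k+1)] - rational in k. x = -\frac{3}{4}; t_0 = \frac{10}{11}; negate the roots.


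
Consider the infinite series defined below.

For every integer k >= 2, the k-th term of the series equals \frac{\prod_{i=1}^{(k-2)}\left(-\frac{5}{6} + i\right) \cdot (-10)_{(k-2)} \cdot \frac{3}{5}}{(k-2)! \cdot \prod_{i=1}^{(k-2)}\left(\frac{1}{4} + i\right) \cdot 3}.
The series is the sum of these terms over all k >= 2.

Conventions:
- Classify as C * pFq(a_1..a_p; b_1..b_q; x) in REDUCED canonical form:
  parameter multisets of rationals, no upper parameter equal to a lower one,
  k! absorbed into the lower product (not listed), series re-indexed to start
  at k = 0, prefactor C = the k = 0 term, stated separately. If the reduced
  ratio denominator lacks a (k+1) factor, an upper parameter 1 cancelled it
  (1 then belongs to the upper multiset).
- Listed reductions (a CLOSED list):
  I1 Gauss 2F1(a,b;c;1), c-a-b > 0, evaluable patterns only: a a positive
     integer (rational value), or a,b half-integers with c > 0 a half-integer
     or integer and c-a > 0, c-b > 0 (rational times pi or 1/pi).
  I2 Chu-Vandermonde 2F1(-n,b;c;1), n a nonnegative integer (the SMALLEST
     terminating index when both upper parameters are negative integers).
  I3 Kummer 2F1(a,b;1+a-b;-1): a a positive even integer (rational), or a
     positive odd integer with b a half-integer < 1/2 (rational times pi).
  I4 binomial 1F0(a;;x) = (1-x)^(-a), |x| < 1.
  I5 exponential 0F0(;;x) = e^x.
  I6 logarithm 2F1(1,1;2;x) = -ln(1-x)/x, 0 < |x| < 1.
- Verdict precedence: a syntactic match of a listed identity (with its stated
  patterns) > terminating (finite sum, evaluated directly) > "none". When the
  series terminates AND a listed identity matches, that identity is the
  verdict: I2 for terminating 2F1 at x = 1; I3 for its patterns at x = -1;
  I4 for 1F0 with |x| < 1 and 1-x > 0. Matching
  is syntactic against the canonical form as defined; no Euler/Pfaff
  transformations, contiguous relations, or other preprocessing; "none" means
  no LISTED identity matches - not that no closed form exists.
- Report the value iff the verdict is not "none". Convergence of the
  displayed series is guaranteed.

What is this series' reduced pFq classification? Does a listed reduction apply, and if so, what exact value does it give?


Key observation: t_0 being \frac{1}{5}, the lower running product (prefactor 1/5) is a rising factorial.
Term ratio: r(k) = 1 * (k-10) (k+\frac{1}{6}) / [(k+\frac{5}{4}) (k+1)] - rational; roots negated = parameters, x = 1, C = \frac{1}{5}.

At argument 1: a 2F1 with upper {-10, \frac{1}{6}}, lower {\frac{5}{4}}, scaled by C = \frac{1}{5}. Verdict at x = 1: Vandermonde's identity (I2) matches (terminating 2F1 at x = 1 with n = 10, b = 1/6, c = \frac{5}{4}). Hence: \frac{3625280813}{28434750705}.


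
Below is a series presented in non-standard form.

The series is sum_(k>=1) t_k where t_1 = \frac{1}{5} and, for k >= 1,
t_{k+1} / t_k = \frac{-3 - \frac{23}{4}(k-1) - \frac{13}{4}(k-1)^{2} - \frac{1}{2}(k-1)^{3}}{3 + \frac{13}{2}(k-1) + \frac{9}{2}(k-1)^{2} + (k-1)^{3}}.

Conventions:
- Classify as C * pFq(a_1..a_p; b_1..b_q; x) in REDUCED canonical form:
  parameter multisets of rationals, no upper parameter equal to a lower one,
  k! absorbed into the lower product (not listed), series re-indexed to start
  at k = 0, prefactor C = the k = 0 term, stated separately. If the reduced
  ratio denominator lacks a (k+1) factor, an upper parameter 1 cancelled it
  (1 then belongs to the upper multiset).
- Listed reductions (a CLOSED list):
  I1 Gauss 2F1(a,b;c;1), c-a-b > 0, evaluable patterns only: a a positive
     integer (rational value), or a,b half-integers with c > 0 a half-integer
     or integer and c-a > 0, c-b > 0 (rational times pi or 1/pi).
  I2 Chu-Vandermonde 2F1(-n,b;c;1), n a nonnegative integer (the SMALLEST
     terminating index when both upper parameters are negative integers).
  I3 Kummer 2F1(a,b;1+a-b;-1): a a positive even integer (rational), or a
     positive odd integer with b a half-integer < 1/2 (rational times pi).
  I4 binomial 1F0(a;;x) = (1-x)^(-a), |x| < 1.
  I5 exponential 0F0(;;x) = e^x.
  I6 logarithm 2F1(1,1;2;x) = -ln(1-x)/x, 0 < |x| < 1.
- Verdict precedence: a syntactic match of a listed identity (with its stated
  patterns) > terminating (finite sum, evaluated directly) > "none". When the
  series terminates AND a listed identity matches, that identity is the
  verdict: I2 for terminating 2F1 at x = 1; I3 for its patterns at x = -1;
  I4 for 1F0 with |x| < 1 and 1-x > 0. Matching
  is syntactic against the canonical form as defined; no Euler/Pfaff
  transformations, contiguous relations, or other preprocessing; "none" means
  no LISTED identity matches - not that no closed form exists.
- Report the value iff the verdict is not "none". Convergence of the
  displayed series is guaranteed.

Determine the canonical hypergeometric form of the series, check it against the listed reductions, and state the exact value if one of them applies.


Prefactor \frac{1}{5}, argument -\frac{1}{2}: 2F1 with upper {1, 4} over lower {2}. Verdict: no listed reduction: x = -\frac{1}{2} and upper {1, 4} fail every I1-I6 pattern.

Key step: t_0 = \frac{1}{5} here, and the ratio is unreduced: k + 3/2 divides both sides (C = 1/5).
Ratio: r(k) = -\frac{1}{2} * (k+1) (k+4) / [(k+2) (k+1)] ; factor over Q: parameters, x = -\frac{1}{2}, and C = \frac{1}{5}.


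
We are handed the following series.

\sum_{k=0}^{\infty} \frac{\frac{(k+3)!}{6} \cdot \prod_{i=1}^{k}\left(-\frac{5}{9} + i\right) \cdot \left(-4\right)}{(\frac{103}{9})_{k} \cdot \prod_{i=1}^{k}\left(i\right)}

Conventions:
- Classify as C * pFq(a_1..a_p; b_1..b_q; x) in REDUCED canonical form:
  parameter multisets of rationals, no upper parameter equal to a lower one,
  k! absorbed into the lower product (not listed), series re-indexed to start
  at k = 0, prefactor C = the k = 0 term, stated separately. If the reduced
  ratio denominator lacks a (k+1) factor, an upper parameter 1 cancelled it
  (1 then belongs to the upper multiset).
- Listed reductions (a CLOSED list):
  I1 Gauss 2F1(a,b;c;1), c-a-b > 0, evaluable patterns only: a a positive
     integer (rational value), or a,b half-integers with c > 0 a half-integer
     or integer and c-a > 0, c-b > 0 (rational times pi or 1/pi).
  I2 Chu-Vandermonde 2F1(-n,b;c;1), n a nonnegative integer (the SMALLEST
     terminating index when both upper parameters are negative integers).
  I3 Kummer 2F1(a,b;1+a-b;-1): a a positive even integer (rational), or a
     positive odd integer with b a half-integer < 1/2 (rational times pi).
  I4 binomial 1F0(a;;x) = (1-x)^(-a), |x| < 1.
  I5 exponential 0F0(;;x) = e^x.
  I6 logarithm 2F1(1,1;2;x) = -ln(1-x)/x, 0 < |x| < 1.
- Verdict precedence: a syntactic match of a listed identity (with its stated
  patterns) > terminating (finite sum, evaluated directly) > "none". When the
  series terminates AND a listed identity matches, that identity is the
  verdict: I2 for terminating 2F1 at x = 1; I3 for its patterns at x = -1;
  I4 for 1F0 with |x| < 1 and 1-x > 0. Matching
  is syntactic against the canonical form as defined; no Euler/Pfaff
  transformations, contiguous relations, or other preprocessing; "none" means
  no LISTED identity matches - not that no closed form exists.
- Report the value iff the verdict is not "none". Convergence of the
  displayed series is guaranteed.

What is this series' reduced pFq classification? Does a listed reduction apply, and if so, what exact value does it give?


With C = -4: the canonical form is 2F1(\frac{4}{9}, 4; \frac{103}{9}; 1). Verdict: Gauss (I1, integer-parameter pattern) applies (x = 1: the Gamma ratio telescopes since c-a-b = 7 > 0 and a = 4 in Z>0). Its exact value is -\frac{2034254}{413343}.

Key observation: t_0 = -4 here, and the product of the first k integers (prefactor -4) is k!.
Adjacent-term ratio: r(k) = 1 * (k+\frac{4}{9}) (k+4) / [(k+\frac{103}{9}) (k+1)] - rational; roots negated = parameters, x = 1, C = -4.


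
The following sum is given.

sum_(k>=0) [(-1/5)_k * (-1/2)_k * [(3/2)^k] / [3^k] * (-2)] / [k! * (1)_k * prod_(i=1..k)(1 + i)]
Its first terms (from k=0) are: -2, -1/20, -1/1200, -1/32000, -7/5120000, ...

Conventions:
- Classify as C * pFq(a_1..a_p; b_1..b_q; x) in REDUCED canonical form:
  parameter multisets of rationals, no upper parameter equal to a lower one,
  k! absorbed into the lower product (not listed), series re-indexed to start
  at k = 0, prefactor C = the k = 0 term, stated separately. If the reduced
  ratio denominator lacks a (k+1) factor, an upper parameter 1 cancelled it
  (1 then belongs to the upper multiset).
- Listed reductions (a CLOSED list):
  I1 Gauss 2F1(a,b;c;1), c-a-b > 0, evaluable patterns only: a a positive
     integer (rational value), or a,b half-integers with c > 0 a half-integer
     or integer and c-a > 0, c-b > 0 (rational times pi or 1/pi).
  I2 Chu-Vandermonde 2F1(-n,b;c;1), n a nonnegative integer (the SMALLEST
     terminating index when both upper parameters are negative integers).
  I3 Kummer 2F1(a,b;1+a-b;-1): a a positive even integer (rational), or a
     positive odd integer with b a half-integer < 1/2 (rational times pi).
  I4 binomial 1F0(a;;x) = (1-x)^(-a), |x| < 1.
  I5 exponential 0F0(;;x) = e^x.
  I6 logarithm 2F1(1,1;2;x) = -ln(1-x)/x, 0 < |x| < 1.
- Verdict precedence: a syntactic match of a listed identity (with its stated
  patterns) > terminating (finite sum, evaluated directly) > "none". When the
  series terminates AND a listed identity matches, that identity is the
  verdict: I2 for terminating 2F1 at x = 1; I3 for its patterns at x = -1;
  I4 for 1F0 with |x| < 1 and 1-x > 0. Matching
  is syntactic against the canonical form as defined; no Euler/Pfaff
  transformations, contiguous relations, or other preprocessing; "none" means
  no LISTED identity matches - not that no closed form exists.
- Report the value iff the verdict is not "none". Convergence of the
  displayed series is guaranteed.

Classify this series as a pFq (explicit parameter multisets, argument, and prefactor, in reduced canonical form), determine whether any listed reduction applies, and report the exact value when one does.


Key observation: with t_0 = -2, the two k-th powers (C = -2, x = 1/2) combine into one argument.
Ratio: r(k) = (1/2) * (k-1/2) (k-1/5) / [(k+1) (k+2) (k+1)] - rational; roots negated = parameters, x = (1/2), C = -2.

x = 1/2 here; the reduced form reads 2F2, upper {-1/2, -1/5}, lower {1, 2}, C = -2. Verdict: none here - no I1-I6 shape fits x = 1/2 with lower {1, 2}.
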